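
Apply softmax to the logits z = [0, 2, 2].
p = [0.0634, 0.4683, 0.4683]

exp(z) = [1, 7.389, 7.389]
Sum = 15.78
p = [0.0634, 0.4683, 0.4683]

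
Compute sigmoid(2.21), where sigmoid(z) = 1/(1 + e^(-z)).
0.9011

sigmoid(2.21) = 1/(1 + e^(-2.21)) = 1/(1 + 0.1097) = 0.9011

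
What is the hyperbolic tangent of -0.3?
-0.2913

tanh(-0.3) = (e^(-0.3) - e^(0.3))/(e^(-0.3) + e^(0.3)) = -0.2913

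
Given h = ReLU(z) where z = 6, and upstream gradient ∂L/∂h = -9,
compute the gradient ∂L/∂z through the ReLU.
∂L/∂z = -9

h = ReLU(6) = 6
Since z > 0: ∂h/∂z = 1
∂L/∂z = ∂L/∂h · ∂h/∂z = -9 × 1 = -9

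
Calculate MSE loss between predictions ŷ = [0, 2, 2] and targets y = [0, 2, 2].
MSE = 0

MSE = (1/3)((0-0)² + (2-2)² + (2-2)²) = (1/3)(0 + 0 + 0) = 0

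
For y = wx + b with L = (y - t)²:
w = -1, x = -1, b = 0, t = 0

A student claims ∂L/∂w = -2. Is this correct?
Correct

y = (-1)(-1) + 0 = 1
∂L/∂y = 2(y - t) = 2(1 - 0) = 2
∂y/∂w = x = -1
∂L/∂w = 2 × -1 = -2

Claimed value: -2
Correct: The correct gradient is -2.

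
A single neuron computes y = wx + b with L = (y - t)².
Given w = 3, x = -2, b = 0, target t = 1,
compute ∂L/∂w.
∂L/∂w = 28

y = wx + b = (3)(-2) + 0 = -6
∂L/∂y = 2(y - t) = 2(-6 - 1) = -14
∂y/∂w = x = -2
∂L/∂w = ∂L/∂y · ∂y/∂w = -14 × -2 = 28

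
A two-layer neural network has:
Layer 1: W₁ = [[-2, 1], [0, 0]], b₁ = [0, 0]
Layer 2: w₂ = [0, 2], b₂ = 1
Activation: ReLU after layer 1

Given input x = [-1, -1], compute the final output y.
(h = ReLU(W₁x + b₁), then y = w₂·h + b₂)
y = 1

Layer 1 pre-activation: z₁ = [1, 0]
After ReLU: h = [1, 0]
Layer 2 output: y = 0×1 + 2×0 + 1 = 1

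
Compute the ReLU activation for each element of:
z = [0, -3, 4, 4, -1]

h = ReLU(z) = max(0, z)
h = [0, 0, 4, 4, 0]

ReLU applied element-wise: max(0,0)=0, max(0,-3)=0, max(0,4)=4, max(0,4)=4, max(0,-1)=0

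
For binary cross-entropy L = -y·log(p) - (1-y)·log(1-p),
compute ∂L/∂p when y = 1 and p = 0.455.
∂L/∂p = -2.198

∂L/∂p = -y/p + (1-y)/(1-p) = -1/0.455 + 0 = -2.198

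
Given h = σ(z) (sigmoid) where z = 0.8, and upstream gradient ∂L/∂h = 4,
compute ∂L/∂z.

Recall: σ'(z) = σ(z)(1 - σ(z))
∂L/∂z = 0.8556

σ(0.8) = 0.69
σ'(0.8) = σ(0.8)(1 - σ(0.8)) = 0.69 × 0.31 = 0.2139
∂L/∂z = ∂L/∂h · σ'(z) = 4 × 0.2139 = 0.8556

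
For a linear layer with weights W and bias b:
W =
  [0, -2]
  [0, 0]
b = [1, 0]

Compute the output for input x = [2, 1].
y = [-1, 0]

Wx = [0×2 + -2×1, 0×2 + 0×1]
   = [-2, 0]
y = Wx + b = [-2 + 1, 0 + 0] = [-1, 0]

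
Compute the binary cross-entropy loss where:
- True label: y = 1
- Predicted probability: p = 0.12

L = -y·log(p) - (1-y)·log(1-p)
L = 2.12

L = -1·log(0.12) - 0·log(0.88) = -log(0.12) = 2.12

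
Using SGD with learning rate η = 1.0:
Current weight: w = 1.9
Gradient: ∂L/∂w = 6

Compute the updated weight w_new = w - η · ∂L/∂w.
w_new = -4.1

w_new = w - η·∂L/∂w = 1.9 - 1.0×(6) = 1.9 - (6) = -4.1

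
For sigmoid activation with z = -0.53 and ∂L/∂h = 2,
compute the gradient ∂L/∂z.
∂L/∂z = 0.4665

σ(-0.53) = 0.3705
σ'(-0.53) = σ(-0.53)(1 - σ(-0.53)) = 0.3705 × 0.6295 = 0.2332
∂L/∂z = ∂L/∂h · σ'(z) = 2 × 0.2332 = 0.4665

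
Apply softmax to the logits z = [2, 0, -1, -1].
p = [0.8098, 0.1096, 0.0403, 0.0403]

exp(z) = [7.389, 1, 0.3679, 0.3679]
Sum = 9.125
p = [0.8098, 0.1096, 0.0403, 0.0403]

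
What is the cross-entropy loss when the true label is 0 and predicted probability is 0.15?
L = 0.1625

L = -0·log(0.15) - 1·log(0.85) = -log(0.85) = 0.1625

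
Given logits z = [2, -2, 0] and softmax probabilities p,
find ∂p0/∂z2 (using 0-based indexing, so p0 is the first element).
∂p0/∂z2 = -0.1017

p = softmax(z) = [0.8668, 0.01588, 0.1173]
p0 = 0.8668, p2 = 0.1173

∂p0/∂z2 = -p0 × p2 = -0.8668 × 0.1173 = -0.1017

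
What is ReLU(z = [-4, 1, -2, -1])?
h = [0, 1, 0, 0]

ReLU applied element-wise: max(0,-4)=0, max(0,1)=1, max(0,-2)=0, max(0,-1)=0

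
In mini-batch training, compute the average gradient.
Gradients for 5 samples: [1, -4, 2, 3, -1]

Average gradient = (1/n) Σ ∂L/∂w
Average gradient = 0.2

Average = (1/5)(1 + -4 + 2 + 3 + -1) = 1/5 = 0.2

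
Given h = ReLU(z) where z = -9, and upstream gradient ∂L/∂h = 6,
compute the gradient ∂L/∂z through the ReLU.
∂L/∂z = 0

h = ReLU(-9) = 0
Since z < 0: ∂h/∂z = 0
∂L/∂z = ∂L/∂h · ∂h/∂z = 6 × 0 = 0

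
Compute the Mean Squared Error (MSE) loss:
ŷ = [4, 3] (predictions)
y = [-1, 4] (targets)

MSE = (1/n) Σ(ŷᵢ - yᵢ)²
MSE = 13

MSE = (1/2)((4--1)² + (3-4)²) = (1/2)(25 + 1) = 13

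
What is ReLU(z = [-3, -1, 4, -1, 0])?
h = [0, 0, 4, 0, 0]

ReLU applied element-wise: max(0,-3)=0, max(0,-1)=0, max(0,4)=4, max(0,-1)=0, max(0,0)=0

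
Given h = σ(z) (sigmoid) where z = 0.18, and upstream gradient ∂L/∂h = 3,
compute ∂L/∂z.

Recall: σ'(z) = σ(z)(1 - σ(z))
∂L/∂z = 0.744

σ(0.18) = 0.5449
σ'(0.18) = σ(0.18)(1 - σ(0.18)) = 0.5449 × 0.4551 = 0.248
∂L/∂z = ∂L/∂h · σ'(z) = 3 × 0.248 = 0.744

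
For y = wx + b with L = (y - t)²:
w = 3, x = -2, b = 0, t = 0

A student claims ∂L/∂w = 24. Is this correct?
Correct

y = (3)(-2) + 0 = -6
∂L/∂y = 2(y - t) = 2(-6 - 0) = -12
∂y/∂w = x = -2
∂L/∂w = -12 × -2 = 24

Claimed value: 24
Correct: The correct gradient is 24.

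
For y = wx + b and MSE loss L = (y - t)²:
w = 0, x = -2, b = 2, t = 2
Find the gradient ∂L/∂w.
∂L/∂w = 0

y = wx + b = (0)(-2) + 2 = 2
∂L/∂y = 2(y - t) = 2(2 - 2) = 0
∂y/∂w = x = -2
∂L/∂w = ∂L/∂y · ∂y/∂w = 0 × -2 = 0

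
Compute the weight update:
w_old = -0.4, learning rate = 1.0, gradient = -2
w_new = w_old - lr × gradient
w_new = 1.6

w_new = w - η·∂L/∂w = -0.4 - 1.0×(-2) = -0.4 - (-2) = 1.6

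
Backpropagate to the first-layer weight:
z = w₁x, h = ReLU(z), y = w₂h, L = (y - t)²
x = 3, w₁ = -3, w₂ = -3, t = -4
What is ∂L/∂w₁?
∂L/∂w₁ = 0

Forward pass:
z = w₁x = -3×3 = -9
h = ReLU(-9) = 0
y = w₂h = -3×0 = 0

Backward pass:
∂L/∂y = 2(y - t) = 2(0 - -4) = 8
∂y/∂h = w₂ = -3
∂h/∂z = 0 (ReLU derivative)
∂z/∂w₁ = x = 3

∂L/∂w₁ = 8 × -3 × 0 × 3 = 0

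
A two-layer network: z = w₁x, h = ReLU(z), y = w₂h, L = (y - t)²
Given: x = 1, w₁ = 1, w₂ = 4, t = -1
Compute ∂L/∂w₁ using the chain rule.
∂L/∂w₁ = 40

Forward pass:
z = w₁x = 1×1 = 1
h = ReLU(1) = 1
y = w₂h = 4×1 = 4

Backward pass:
∂L/∂y = 2(y - t) = 2(4 - -1) = 10
∂y/∂h = w₂ = 4
∂h/∂z = 1 (ReLU derivative)
∂z/∂w₁ = x = 1

∂L/∂w₁ = 10 × 4 × 1 × 1 = 40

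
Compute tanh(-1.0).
-0.7616

tanh(-1.0) = (e^(-1.0) - e^(1.0))/(e^(-1.0) + e^(1.0)) = -0.7616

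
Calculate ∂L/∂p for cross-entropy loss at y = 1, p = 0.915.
∂L/∂p = -1.093

∂L/∂p = -y/p + (1-y)/(1-p) = -1/0.915 + 0 = -1.093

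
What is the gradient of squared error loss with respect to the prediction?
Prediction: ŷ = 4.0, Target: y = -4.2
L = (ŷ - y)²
∂L/∂ŷ = 16.4

∂L/∂ŷ = 2(ŷ - y) = 2(4.0 - -4.2) = 2(8.2) = 16.4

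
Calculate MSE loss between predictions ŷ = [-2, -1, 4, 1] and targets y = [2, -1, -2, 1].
MSE = 13

MSE = (1/4)((-2-2)² + (-1--1)² + (4--2)² + (1-1)²) = (1/4)(16 + 0 + 36 + 0) = 13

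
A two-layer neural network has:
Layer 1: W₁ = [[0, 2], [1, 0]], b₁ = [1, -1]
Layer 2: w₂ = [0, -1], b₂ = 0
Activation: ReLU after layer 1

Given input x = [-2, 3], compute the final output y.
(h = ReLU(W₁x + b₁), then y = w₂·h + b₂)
y = 0

Layer 1 pre-activation: z₁ = [7, -3]
After ReLU: h = [7, 0]
Layer 2 output: y = 0×7 + -1×0 + 0 = 0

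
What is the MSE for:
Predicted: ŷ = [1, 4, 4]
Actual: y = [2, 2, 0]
MSE = 7

MSE = (1/3)((1-2)² + (4-2)² + (4-0)²) = (1/3)(1 + 4 + 16) = 7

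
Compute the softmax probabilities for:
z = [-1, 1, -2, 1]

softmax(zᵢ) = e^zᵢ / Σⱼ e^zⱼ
p = [0.0619, 0.4576, 0.0228, 0.4576]

exp(z) = [0.3679, 2.718, 0.1353, 2.718]
Sum = 5.94
p = [0.0619, 0.4576, 0.0228, 0.4576]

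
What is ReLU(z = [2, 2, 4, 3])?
h = [2, 2, 4, 3]

ReLU applied element-wise: max(0,2)=2, max(0,2)=2, max(0,4)=4, max(0,3)=3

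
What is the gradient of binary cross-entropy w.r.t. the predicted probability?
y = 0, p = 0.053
∂L/∂p = 1.056

∂L/∂p = -y/p + (1-y)/(1-p) = 0 + 1/0.947 = 1.056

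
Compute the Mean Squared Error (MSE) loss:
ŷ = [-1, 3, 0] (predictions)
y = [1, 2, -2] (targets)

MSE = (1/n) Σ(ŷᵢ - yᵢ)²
MSE = 3

MSE = (1/3)((-1-1)² + (3-2)² + (0--2)²) = (1/3)(4 + 1 + 4) = 3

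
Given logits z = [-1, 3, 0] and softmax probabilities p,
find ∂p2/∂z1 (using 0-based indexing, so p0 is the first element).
∂p2/∂z1 = -0.04364

p = softmax(z) = [0.01715, 0.9362, 0.04661]
p2 = 0.04661, p1 = 0.9362

∂p2/∂z1 = -p2 × p1 = -0.04661 × 0.9362 = -0.04364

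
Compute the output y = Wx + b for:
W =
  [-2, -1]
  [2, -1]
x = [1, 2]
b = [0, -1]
y = [-4, -1]

Wx = [-2×1 + -1×2, 2×1 + -1×2]
   = [-4, 0]
y = Wx + b = [-4 + 0, 0 + -1] = [-4, -1]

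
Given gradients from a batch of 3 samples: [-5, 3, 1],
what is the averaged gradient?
Average gradient = -0.3333

Average = (1/3)(-5 + 3 + 1) = -1/3 = -0.3333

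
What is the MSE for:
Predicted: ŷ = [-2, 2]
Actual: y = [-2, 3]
MSE = 0.5

MSE = (1/2)((-2--2)² + (2-3)²) = (1/2)(0 + 1) = 0.5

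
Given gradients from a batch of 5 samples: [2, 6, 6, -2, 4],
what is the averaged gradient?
Average gradient = 3.2

Average = (1/5)(2 + 6 + 6 + -2 + 4) = 16/5 = 3.2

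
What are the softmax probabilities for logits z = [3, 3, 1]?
p = [0.4683, 0.4683, 0.0634]

exp(z) = [20.09, 20.09, 2.718]
Sum = 42.89
p = [0.4683, 0.4683, 0.0634]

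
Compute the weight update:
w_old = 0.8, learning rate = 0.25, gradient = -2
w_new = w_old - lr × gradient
w_new = 1.3

w_new = w - η·∂L/∂w = 0.8 - 0.25×(-2) = 0.8 - (-0.5) = 1.3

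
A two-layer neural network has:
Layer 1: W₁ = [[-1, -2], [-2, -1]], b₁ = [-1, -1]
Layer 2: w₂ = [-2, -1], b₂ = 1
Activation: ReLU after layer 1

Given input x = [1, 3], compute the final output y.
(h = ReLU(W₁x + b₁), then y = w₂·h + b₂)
y = 1

Layer 1 pre-activation: z₁ = [-8, -6]
After ReLU: h = [0, 0]
Layer 2 output: y = -2×0 + -1×0 + 1 = 1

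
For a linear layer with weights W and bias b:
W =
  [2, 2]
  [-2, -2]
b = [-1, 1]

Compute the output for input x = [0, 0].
y = [-1, 1]

Wx = [2×0 + 2×0, -2×0 + -2×0]
   = [0, 0]
y = Wx + b = [0 + -1, 0 + 1] = [-1, 1]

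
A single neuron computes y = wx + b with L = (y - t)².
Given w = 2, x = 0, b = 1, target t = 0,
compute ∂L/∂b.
∂L/∂b = 2

y = wx + b = (2)(0) + 1 = 1
∂L/∂y = 2(y - t) = 2(1 - 0) = 2
∂y/∂b = 1
∂L/∂b = ∂L/∂y · ∂y/∂b = 2 × 1 = 2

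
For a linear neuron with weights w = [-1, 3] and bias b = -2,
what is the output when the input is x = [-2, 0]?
y = 0

y = (-1)(-2) + (3)(0) + -2 = 0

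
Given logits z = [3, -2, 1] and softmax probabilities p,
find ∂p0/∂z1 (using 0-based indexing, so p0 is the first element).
∂p0/∂z1 = -0.005166

p = softmax(z) = [0.8756, 0.0059, 0.1185]
p0 = 0.8756, p1 = 0.0059

∂p0/∂z1 = -p0 × p1 = -0.8756 × 0.0059 = -0.005166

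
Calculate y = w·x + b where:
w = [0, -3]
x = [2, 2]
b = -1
y = -7

y = (0)(2) + (-3)(2) + -1 = -7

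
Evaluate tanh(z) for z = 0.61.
0.5441

tanh(0.61) = (e^(0.61) - e^(-0.61))/(e^(0.61) + e^(-0.61)) = 0.5441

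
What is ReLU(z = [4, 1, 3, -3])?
h = [4, 1, 3, 0]

ReLU applied element-wise: max(0,4)=4, max(0,1)=1, max(0,3)=3, max(0,-3)=0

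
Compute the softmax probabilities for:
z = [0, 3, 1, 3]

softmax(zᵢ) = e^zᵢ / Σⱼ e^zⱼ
p = [0.0228, 0.4576, 0.0619, 0.4576]

exp(z) = [1, 20.09, 2.718, 20.09]
Sum = 43.89
p = [0.0228, 0.4576, 0.0619, 0.4576]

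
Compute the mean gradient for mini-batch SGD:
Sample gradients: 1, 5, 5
Average gradient = 3.667

Average = (1/3)(1 + 5 + 5) = 11/3 = 3.667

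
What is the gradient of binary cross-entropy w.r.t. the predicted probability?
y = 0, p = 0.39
∂L/∂p = 1.639

∂L/∂p = -y/p + (1-y)/(1-p) = 0 + 1/0.61 = 1.639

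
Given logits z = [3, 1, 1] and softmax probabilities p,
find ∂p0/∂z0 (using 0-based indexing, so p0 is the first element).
∂p0/∂z0 = 0.1676

p = softmax(z) = [0.787, 0.1065, 0.1065]
p0 = 0.787

∂p0/∂z0 = p0(1 - p0) = 0.787 × (1 - 0.787) = 0.1676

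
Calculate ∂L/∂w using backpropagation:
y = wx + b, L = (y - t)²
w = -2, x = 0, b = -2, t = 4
∂L/∂w = 0

y = wx + b = (-2)(0) + -2 = -2
∂L/∂y = 2(y - t) = 2(-2 - 4) = -12
∂y/∂w = x = 0
∂L/∂w = ∂L/∂y · ∂y/∂w = -12 × 0 = 0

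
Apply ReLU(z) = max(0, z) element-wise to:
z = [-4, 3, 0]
h = [0, 3, 0]

ReLU applied element-wise: max(0,-4)=0, max(0,3)=3, max(0,0)=0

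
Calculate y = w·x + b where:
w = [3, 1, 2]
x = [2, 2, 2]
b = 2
y = 14

y = (3)(2) + (1)(2) + (2)(2) + 2 = 14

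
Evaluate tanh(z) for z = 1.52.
0.9087

tanh(1.52) = (e^(1.52) - e^(-1.52))/(e^(1.52) + e^(-1.52)) = 0.9087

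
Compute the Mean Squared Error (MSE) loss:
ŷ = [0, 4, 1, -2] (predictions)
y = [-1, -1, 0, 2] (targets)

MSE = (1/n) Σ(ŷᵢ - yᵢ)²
MSE = 10.75

MSE = (1/4)((0--1)² + (4--1)² + (1-0)² + (-2-2)²) = (1/4)(1 + 25 + 1 + 16) = 10.75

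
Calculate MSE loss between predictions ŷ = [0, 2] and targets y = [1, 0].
MSE = 2.5

MSE = (1/2)((0-1)² + (2-0)²) = (1/2)(1 + 4) = 2.5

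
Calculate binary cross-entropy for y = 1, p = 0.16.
L = 1.833

L = -1·log(0.16) - 0·log(0.84) = -log(0.16) = 1.833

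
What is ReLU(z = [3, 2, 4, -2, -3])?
h = [3, 2, 4, 0, 0]

ReLU applied element-wise: max(0,3)=3, max(0,2)=2, max(0,4)=4, max(0,-2)=0, max(0,-3)=0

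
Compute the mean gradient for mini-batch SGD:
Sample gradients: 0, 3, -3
Average gradient = 0

Average = (1/3)(0 + 3 + -3) = 0/3 = 0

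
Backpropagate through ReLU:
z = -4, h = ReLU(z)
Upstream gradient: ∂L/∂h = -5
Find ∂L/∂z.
∂L/∂z = 0

h = ReLU(-4) = 0
Since z < 0: ∂h/∂z = 0
∂L/∂z = ∂L/∂h · ∂h/∂z = -5 × 0 = 0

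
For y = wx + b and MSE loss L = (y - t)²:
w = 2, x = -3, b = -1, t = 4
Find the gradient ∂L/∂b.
∂L/∂b = -22

y = wx + b = (2)(-3) + -1 = -7
∂L/∂y = 2(y - t) = 2(-7 - 4) = -22
∂y/∂b = 1
∂L/∂b = ∂L/∂y · ∂y/∂b = -22 × 1 = -22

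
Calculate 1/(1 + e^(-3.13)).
0.9581

sigmoid(3.13) = 1/(1 + e^(-3.13)) = 1/(1 + 0.04372) = 0.9581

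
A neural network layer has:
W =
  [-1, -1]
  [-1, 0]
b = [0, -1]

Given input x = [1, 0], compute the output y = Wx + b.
y = [-1, -2]

Wx = [-1×1 + -1×0, -1×1 + 0×0]
   = [-1, -1]
y = Wx + b = [-1 + 0, -1 + -1] = [-1, -2]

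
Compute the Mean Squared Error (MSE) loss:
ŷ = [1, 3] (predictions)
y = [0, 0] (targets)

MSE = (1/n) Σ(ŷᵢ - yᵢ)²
MSE = 5

MSE = (1/2)((1-0)² + (3-0)²) = (1/2)(1 + 9) = 5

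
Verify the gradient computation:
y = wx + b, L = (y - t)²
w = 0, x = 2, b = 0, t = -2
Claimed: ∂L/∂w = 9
Incorrect

y = (0)(2) + 0 = 0
∂L/∂y = 2(y - t) = 2(0 - -2) = 4
∂y/∂w = x = 2
∂L/∂w = 4 × 2 = 8

Claimed value: 9
Incorrect: The correct gradient is 8.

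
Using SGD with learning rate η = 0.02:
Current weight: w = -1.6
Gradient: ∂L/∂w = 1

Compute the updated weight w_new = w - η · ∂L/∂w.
w_new = -1.62

w_new = w - η·∂L/∂w = -1.6 - 0.02×(1) = -1.6 - (0.02) = -1.62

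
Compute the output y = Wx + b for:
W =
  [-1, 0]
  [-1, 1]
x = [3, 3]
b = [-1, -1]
y = [-4, -1]

Wx = [-1×3 + 0×3, -1×3 + 1×3]
   = [-3, 0]
y = Wx + b = [-3 + -1, 0 + -1] = [-4, -1]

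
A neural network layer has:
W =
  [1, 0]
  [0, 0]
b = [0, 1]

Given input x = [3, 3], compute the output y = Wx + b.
y = [3, 1]

Wx = [1×3 + 0×3, 0×3 + 0×3]
   = [3, 0]
y = Wx + b = [3 + 0, 0 + 1] = [3, 1]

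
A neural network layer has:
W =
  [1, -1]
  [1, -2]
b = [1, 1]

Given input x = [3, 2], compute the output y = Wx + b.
y = [2, 0]

Wx = [1×3 + -1×2, 1×3 + -2×2]
   = [1, -1]
y = Wx + b = [1 + 1, -1 + 1] = [2, 0]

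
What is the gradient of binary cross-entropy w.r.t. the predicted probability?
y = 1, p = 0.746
∂L/∂p = -1.34

∂L/∂p = -y/p + (1-y)/(1-p) = -1/0.746 + 0 = -1.34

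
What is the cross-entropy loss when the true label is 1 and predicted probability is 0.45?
L = 0.7985

L = -1·log(0.45) - 0·log(0.55) = -log(0.45) = 0.7985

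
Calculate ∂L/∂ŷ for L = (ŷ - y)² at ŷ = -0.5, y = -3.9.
∂L/∂ŷ = 6.8

∂L/∂ŷ = 2(ŷ - y) = 2(-0.5 - -3.9) = 2(3.4) = 6.8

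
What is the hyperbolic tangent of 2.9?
0.994

tanh(2.9) = (e^(2.9) - e^(-2.9))/(e^(2.9) + e^(-2.9)) = 0.994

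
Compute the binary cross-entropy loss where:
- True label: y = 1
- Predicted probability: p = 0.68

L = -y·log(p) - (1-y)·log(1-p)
L = 0.3857

L = -1·log(0.68) - 0·log(0.32) = -log(0.68) = 0.3857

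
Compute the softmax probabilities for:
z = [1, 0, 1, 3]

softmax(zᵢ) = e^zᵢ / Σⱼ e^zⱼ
p = [0.1025, 0.0377, 0.1025, 0.7573]

exp(z) = [2.718, 1, 2.718, 20.09]
Sum = 26.52
p = [0.1025, 0.0377, 0.1025, 0.7573]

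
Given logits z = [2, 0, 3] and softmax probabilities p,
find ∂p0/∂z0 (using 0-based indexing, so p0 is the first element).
∂p0/∂z0 = 0.1922

p = softmax(z) = [0.2595, 0.03512, 0.7054]
p0 = 0.2595

∂p0/∂z0 = p0(1 - p0) = 0.2595 × (1 - 0.2595) = 0.1922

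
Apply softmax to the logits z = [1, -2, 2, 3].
p = [0.0896, 0.0045, 0.2436, 0.6623]

exp(z) = [2.718, 0.1353, 7.389, 20.09]
Sum = 30.33
p = [0.0896, 0.0045, 0.2436, 0.6623]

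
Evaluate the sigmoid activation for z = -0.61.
0.3521

sigmoid(-0.61) = 1/(1 + e^(0.61)) = 1/(1 + 1.84) = 0.3521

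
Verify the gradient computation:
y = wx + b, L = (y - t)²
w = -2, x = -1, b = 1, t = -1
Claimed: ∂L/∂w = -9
Incorrect

y = (-2)(-1) + 1 = 3
∂L/∂y = 2(y - t) = 2(3 - -1) = 8
∂y/∂w = x = -1
∂L/∂w = 8 × -1 = -8

Claimed value: -9
Incorrect: The correct gradient is -8.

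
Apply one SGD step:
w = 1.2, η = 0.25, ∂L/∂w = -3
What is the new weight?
w_new = 1.95

w_new = w - η·∂L/∂w = 1.2 - 0.25×(-3) = 1.2 - (-0.75) = 1.95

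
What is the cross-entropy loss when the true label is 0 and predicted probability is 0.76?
L = 1.427

L = -0·log(0.76) - 1·log(0.24) = -log(0.24) = 1.427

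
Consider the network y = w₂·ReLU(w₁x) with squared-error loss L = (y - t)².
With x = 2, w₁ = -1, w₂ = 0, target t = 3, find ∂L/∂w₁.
∂L/∂w₁ = 0

Forward pass:
z = w₁x = -1×2 = -2
h = ReLU(-2) = 0
y = w₂h = 0×0 = 0

Backward pass:
∂L/∂y = 2(y - t) = 2(0 - 3) = -6
∂y/∂h = w₂ = 0
∂h/∂z = 0 (ReLU derivative)
∂z/∂w₁ = x = 2

∂L/∂w₁ = -6 × 0 × 0 × 2 = 0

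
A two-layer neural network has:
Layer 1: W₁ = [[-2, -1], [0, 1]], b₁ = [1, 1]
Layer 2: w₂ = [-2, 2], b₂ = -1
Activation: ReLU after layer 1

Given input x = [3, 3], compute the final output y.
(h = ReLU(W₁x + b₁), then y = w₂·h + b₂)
y = 7

Layer 1 pre-activation: z₁ = [-8, 4]
After ReLU: h = [0, 4]
Layer 2 output: y = -2×0 + 2×4 + -1 = 7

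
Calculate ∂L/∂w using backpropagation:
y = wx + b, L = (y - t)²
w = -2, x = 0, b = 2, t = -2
∂L/∂w = 0

y = wx + b = (-2)(0) + 2 = 2
∂L/∂y = 2(y - t) = 2(2 - -2) = 8
∂y/∂w = x = 0
∂L/∂w = ∂L/∂y · ∂y/∂w = 8 × 0 = 0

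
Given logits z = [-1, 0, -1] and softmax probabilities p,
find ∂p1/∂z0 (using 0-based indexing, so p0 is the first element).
∂p1/∂z0 = -0.1221

p = softmax(z) = [0.2119, 0.5761, 0.2119]
p1 = 0.5761, p0 = 0.2119

∂p1/∂z0 = -p1 × p0 = -0.5761 × 0.2119 = -0.1221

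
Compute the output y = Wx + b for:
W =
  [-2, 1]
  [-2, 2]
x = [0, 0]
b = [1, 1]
y = [1, 1]

Wx = [-2×0 + 1×0, -2×0 + 2×0]
   = [0, 0]
y = Wx + b = [0 + 1, 0 + 1] = [1, 1]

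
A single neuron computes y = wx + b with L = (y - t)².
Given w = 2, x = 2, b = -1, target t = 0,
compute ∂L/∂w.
∂L/∂w = 12

y = wx + b = (2)(2) + -1 = 3
∂L/∂y = 2(y - t) = 2(3 - 0) = 6
∂y/∂w = x = 2
∂L/∂w = ∂L/∂y · ∂y/∂w = 6 × 2 = 12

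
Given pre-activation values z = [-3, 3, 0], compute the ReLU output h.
h = [0, 3, 0]

ReLU applied element-wise: max(0,-3)=0, max(0,3)=3, max(0,0)=0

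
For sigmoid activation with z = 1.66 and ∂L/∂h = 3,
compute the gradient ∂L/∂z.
∂L/∂z = 0.4027

σ(1.66) = 0.8402
σ'(1.66) = σ(1.66)(1 - σ(1.66)) = 0.8402 × 0.1598 = 0.1342
∂L/∂z = ∂L/∂h · σ'(z) = 3 × 0.1342 = 0.4027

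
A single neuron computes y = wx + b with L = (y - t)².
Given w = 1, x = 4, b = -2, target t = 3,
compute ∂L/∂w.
∂L/∂w = -8

y = wx + b = (1)(4) + -2 = 2
∂L/∂y = 2(y - t) = 2(2 - 3) = -2
∂y/∂w = x = 4
∂L/∂w = ∂L/∂y · ∂y/∂w = -2 × 4 = -8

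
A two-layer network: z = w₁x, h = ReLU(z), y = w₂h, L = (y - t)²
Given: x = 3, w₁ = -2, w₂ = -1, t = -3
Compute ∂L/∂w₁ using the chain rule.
∂L/∂w₁ = 0

Forward pass:
z = w₁x = -2×3 = -6
h = ReLU(-6) = 0
y = w₂h = -1×0 = 0

Backward pass:
∂L/∂y = 2(y - t) = 2(0 - -3) = 6
∂y/∂h = w₂ = -1
∂h/∂z = 0 (ReLU derivative)
∂z/∂w₁ = x = 3

∂L/∂w₁ = 6 × -1 × 0 × 3 = 0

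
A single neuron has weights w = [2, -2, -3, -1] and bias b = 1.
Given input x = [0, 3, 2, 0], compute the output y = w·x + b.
y = -11

y = (2)(0) + (-2)(3) + (-3)(2) + (-1)(0) + 1 = -11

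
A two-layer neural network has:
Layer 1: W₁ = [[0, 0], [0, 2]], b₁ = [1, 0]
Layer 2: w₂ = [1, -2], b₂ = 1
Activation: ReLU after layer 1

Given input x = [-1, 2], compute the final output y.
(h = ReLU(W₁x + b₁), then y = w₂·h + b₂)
y = -6

Layer 1 pre-activation: z₁ = [1, 4]
After ReLU: h = [1, 4]
Layer 2 output: y = 1×1 + -2×4 + 1 = -6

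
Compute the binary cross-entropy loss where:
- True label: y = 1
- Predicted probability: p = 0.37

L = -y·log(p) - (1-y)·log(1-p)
L = 0.9943

L = -1·log(0.37) - 0·log(0.63) = -log(0.37) = 0.9943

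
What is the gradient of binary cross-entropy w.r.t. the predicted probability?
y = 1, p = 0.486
∂L/∂p = -2.058

∂L/∂p = -y/p + (1-y)/(1-p) = -1/0.486 + 0 = -2.058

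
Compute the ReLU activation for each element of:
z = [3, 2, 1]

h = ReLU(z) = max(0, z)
h = [3, 2, 1]

ReLU applied element-wise: max(0,3)=3, max(0,2)=2, max(0,1)=1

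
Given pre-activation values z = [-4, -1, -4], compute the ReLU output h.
h = [0, 0, 0]

ReLU applied element-wise: max(0,-4)=0, max(0,-1)=0, max(0,-4)=0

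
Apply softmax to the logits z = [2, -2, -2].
p = [0.9647, 0.0177, 0.0177]

exp(z) = [7.389, 0.1353, 0.1353]
Sum = 7.66
p = [0.9647, 0.0177, 0.0177]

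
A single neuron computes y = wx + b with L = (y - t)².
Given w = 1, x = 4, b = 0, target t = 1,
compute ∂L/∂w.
∂L/∂w = 24

y = wx + b = (1)(4) + 0 = 4
∂L/∂y = 2(y - t) = 2(4 - 1) = 6
∂y/∂w = x = 4
∂L/∂w = ∂L/∂y · ∂y/∂w = 6 × 4 = 24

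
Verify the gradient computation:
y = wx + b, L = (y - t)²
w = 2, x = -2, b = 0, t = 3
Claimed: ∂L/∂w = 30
Incorrect

y = (2)(-2) + 0 = -4
∂L/∂y = 2(y - t) = 2(-4 - 3) = -14
∂y/∂w = x = -2
∂L/∂w = -14 × -2 = 28

Claimed value: 30
Incorrect: The correct gradient is 28.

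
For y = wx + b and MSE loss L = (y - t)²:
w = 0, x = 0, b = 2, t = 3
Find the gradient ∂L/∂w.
∂L/∂w = 0

y = wx + b = (0)(0) + 2 = 2
∂L/∂y = 2(y - t) = 2(2 - 3) = -2
∂y/∂w = x = 0
∂L/∂w = ∂L/∂y · ∂y/∂w = -2 × 0 = 0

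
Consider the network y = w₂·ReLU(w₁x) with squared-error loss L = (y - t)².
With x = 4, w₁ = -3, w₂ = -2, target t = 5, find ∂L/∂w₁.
∂L/∂w₁ = 0

Forward pass:
z = w₁x = -3×4 = -12
h = ReLU(-12) = 0
y = w₂h = -2×0 = 0

Backward pass:
∂L/∂y = 2(y - t) = 2(0 - 5) = -10
∂y/∂h = w₂ = -2
∂h/∂z = 0 (ReLU derivative)
∂z/∂w₁ = x = 4

∂L/∂w₁ = -10 × -2 × 0 × 4 = 0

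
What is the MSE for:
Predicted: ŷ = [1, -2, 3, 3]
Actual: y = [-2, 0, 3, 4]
MSE = 3.5

MSE = (1/4)((1--2)² + (-2-0)² + (3-3)² + (3-4)²) = (1/4)(9 + 4 + 0 + 1) = 3.5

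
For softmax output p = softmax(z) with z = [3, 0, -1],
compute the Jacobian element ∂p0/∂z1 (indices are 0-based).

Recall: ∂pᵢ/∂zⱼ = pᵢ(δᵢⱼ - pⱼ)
∂p0/∂z1 = -0.04364

p = softmax(z) = [0.9362, 0.04661, 0.01715]
p0 = 0.9362, p1 = 0.04661

∂p0/∂z1 = -p0 × p1 = -0.9362 × 0.04661 = -0.04364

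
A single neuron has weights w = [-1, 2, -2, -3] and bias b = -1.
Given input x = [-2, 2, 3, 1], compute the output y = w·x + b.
y = -4

y = (-1)(-2) + (2)(2) + (-2)(3) + (-3)(1) + -1 = -4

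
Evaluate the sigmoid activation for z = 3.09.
0.9565

sigmoid(3.09) = 1/(1 + e^(-3.09)) = 1/(1 + 0.0455) = 0.9565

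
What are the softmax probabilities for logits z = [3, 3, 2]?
p = [0.4223, 0.4223, 0.1554]

exp(z) = [20.09, 20.09, 7.389]
Sum = 47.56
p = [0.4223, 0.4223, 0.1554]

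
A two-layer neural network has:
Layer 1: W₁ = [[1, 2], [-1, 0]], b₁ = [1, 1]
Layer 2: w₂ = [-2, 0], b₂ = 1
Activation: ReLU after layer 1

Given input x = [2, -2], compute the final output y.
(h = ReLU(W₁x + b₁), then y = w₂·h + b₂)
y = 1

Layer 1 pre-activation: z₁ = [-1, -1]
After ReLU: h = [0, 0]
Layer 2 output: y = -2×0 + 0×0 + 1 = 1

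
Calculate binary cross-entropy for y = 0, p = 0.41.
L = 0.5276

L = -0·log(0.41) - 1·log(0.59) = -log(0.59) = 0.5276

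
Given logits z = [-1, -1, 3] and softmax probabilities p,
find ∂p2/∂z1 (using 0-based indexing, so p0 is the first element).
∂p2/∂z1 = -0.01704

p = softmax(z) = [0.01767, 0.01767, 0.9647]
p2 = 0.9647, p1 = 0.01767

∂p2/∂z1 = -p2 × p1 = -0.9647 × 0.01767 = -0.01704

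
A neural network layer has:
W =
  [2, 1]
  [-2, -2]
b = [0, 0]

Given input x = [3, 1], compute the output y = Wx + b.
y = [7, -8]

Wx = [2×3 + 1×1, -2×3 + -2×1]
   = [7, -8]
y = Wx + b = [7 + 0, -8 + 0] = [7, -8]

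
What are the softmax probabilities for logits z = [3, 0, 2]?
p = [0.7054, 0.0351, 0.2595]

exp(z) = [20.09, 1, 7.389]
Sum = 28.47
p = [0.7054, 0.0351, 0.2595]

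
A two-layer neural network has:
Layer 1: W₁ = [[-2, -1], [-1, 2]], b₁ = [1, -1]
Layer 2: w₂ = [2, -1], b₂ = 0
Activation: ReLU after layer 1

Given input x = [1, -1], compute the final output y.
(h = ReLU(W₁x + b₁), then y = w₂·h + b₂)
y = 0

Layer 1 pre-activation: z₁ = [0, -4]
After ReLU: h = [0, 0]
Layer 2 output: y = 2×0 + -1×0 + 0 = 0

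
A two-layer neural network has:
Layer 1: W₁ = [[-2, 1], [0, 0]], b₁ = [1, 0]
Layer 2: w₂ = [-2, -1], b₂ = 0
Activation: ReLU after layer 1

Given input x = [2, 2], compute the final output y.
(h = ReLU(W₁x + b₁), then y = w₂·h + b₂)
y = 0

Layer 1 pre-activation: z₁ = [-1, 0]
After ReLU: h = [0, 0]
Layer 2 output: y = -2×0 + -1×0 + 0 = 0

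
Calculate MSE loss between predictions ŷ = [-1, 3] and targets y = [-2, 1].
MSE = 2.5

MSE = (1/2)((-1--2)² + (3-1)²) = (1/2)(1 + 4) = 2.5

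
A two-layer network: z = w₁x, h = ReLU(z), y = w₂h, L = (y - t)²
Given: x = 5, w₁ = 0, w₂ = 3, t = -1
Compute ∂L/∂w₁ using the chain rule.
∂L/∂w₁ = 0

Forward pass:
z = w₁x = 0×5 = 0
h = ReLU(0) = 0
y = w₂h = 3×0 = 0

Backward pass:
∂L/∂y = 2(y - t) = 2(0 - -1) = 2
∂y/∂h = w₂ = 3
∂h/∂z = 0 (ReLU derivative)
∂z/∂w₁ = x = 5

∂L/∂w₁ = 2 × 3 × 0 × 5 = 0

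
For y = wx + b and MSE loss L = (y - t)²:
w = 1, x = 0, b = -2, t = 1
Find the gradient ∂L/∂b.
∂L/∂b = -6

y = wx + b = (1)(0) + -2 = -2
∂L/∂y = 2(y - t) = 2(-2 - 1) = -6
∂y/∂b = 1
∂L/∂b = ∂L/∂y · ∂y/∂b = -6 × 1 = -6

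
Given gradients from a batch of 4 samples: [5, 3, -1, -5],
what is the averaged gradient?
Average gradient = 0.5

Average = (1/4)(5 + 3 + -1 + -5) = 2/4 = 0.5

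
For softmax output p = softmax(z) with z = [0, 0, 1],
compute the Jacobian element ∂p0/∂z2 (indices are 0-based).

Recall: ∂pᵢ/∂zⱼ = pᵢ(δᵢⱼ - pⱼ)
∂p0/∂z2 = -0.1221

p = softmax(z) = [0.2119, 0.2119, 0.5761]
p0 = 0.2119, p2 = 0.5761

∂p0/∂z2 = -p0 × p2 = -0.2119 × 0.5761 = -0.1221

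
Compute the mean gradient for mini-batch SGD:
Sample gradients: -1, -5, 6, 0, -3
Average gradient = -0.6

Average = (1/5)(-1 + -5 + 6 + 0 + -3) = -3/5 = -0.6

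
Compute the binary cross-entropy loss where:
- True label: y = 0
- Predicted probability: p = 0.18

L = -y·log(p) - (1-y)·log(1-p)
L = 0.1985

L = -0·log(0.18) - 1·log(0.82) = -log(0.82) = 0.1985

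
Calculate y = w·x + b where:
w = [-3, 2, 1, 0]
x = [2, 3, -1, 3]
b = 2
y = 1

y = (-3)(2) + (2)(3) + (1)(-1) + (0)(3) + 2 = 1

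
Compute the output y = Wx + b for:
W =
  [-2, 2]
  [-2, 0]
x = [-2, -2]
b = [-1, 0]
y = [-1, 4]

Wx = [-2×-2 + 2×-2, -2×-2 + 0×-2]
   = [0, 4]
y = Wx + b = [0 + -1, 4 + 0] = [-1, 4]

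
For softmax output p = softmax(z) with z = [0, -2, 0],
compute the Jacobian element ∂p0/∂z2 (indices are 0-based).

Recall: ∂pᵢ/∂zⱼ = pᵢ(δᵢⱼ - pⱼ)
∂p0/∂z2 = -0.2193

p = softmax(z) = [0.4683, 0.06338, 0.4683]
p0 = 0.4683, p2 = 0.4683

∂p0/∂z2 = -p0 × p2 = -0.4683 × 0.4683 = -0.2193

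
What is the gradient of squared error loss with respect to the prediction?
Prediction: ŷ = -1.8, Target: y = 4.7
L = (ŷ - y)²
∂L/∂ŷ = -13.0

∂L/∂ŷ = 2(ŷ - y) = 2(-1.8 - 4.7) = 2(-6.5) = -13.0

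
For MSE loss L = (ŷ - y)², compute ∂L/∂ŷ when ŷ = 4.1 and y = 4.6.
∂L/∂ŷ = -1.0

∂L/∂ŷ = 2(ŷ - y) = 2(4.1 - 4.6) = 2(-0.5) = -1.0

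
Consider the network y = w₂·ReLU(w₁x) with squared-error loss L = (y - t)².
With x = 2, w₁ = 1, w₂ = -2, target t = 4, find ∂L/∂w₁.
∂L/∂w₁ = 64

Forward pass:
z = w₁x = 1×2 = 2
h = ReLU(2) = 2
y = w₂h = -2×2 = -4

Backward pass:
∂L/∂y = 2(y - t) = 2(-4 - 4) = -16
∂y/∂h = w₂ = -2
∂h/∂z = 1 (ReLU derivative)
∂z/∂w₁ = x = 2

∂L/∂w₁ = -16 × -2 × 1 × 2 = 64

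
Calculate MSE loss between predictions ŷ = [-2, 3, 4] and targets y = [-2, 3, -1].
MSE = 8.333

MSE = (1/3)((-2--2)² + (3-3)² + (4--1)²) = (1/3)(0 + 0 + 25) = 8.333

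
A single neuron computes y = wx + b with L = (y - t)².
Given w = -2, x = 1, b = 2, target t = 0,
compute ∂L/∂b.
∂L/∂b = 0

y = wx + b = (-2)(1) + 2 = 0
∂L/∂y = 2(y - t) = 2(0 - 0) = 0
∂y/∂b = 1
∂L/∂b = ∂L/∂y · ∂y/∂b = 0 × 1 = 0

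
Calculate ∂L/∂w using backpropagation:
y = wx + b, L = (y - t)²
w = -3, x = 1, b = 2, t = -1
∂L/∂w = 0

y = wx + b = (-3)(1) + 2 = -1
∂L/∂y = 2(y - t) = 2(-1 - -1) = 0
∂y/∂w = x = 1
∂L/∂w = ∂L/∂y · ∂y/∂w = 0 × 1 = 0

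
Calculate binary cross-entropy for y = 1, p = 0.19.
L = 1.661

L = -1·log(0.19) - 0·log(0.81) = -log(0.19) = 1.661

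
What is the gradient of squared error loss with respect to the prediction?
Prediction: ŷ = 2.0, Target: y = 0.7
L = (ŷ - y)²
∂L/∂ŷ = 2.6

∂L/∂ŷ = 2(ŷ - y) = 2(2.0 - 0.7) = 2(1.3) = 2.6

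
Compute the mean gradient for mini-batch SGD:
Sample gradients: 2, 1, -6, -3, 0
Average gradient = -1.2

Average = (1/5)(2 + 1 + -6 + -3 + 0) = -6/5 = -1.2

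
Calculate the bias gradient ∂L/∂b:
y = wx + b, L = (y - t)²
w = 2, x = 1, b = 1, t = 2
∂L/∂b = 2

y = wx + b = (2)(1) + 1 = 3
∂L/∂y = 2(y - t) = 2(3 - 2) = 2
∂y/∂b = 1
∂L/∂b = ∂L/∂y · ∂y/∂b = 2 × 1 = 2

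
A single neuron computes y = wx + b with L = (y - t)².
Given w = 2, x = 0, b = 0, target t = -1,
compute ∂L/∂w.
∂L/∂w = 0

y = wx + b = (2)(0) + 0 = 0
∂L/∂y = 2(y - t) = 2(0 - -1) = 2
∂y/∂w = x = 0
∂L/∂w = ∂L/∂y · ∂y/∂w = 2 × 0 = 0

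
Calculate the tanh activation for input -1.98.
-0.9626

tanh(-1.98) = (e^(-1.98) - e^(1.98))/(e^(-1.98) + e^(1.98)) = -0.9626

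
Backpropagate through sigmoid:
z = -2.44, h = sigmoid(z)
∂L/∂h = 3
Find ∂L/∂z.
∂L/∂z = 0.2212

σ(-2.44) = 0.08017
σ'(-2.44) = σ(-2.44)(1 - σ(-2.44)) = 0.08017 × 0.9198 = 0.07375
∂L/∂z = ∂L/∂h · σ'(z) = 3 × 0.07375 = 0.2212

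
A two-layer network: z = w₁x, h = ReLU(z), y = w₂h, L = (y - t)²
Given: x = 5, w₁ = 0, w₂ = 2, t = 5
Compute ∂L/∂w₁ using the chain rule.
∂L/∂w₁ = 0

Forward pass:
z = w₁x = 0×5 = 0
h = ReLU(0) = 0
y = w₂h = 2×0 = 0

Backward pass:
∂L/∂y = 2(y - t) = 2(0 - 5) = -10
∂y/∂h = w₂ = 2
∂h/∂z = 0 (ReLU derivative)
∂z/∂w₁ = x = 5

∂L/∂w₁ = -10 × 2 × 0 × 5 = 0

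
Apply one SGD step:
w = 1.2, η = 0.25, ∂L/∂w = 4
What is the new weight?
w_new = 0.2

w_new = w - η·∂L/∂w = 1.2 - 0.25×(4) = 1.2 - (1) = 0.2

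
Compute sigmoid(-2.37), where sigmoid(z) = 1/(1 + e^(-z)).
0.08549

sigmoid(-2.37) = 1/(1 + e^(2.37)) = 1/(1 + 10.7) = 0.08549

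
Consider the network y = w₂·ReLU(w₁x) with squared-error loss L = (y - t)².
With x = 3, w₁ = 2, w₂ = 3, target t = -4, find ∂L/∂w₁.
∂L/∂w₁ = 396

Forward pass:
z = w₁x = 2×3 = 6
h = ReLU(6) = 6
y = w₂h = 3×6 = 18

Backward pass:
∂L/∂y = 2(y - t) = 2(18 - -4) = 44
∂y/∂h = w₂ = 3
∂h/∂z = 1 (ReLU derivative)
∂z/∂w₁ = x = 3

∂L/∂w₁ = 44 × 3 × 1 × 3 = 396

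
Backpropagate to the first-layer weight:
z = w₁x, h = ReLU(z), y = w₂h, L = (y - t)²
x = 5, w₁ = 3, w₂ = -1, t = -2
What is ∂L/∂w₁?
∂L/∂w₁ = 130

Forward pass:
z = w₁x = 3×5 = 15
h = ReLU(15) = 15
y = w₂h = -1×15 = -15

Backward pass:
∂L/∂y = 2(y - t) = 2(-15 - -2) = -26
∂y/∂h = w₂ = -1
∂h/∂z = 1 (ReLU derivative)
∂z/∂w₁ = x = 5

∂L/∂w₁ = -26 × -1 × 1 × 5 = 130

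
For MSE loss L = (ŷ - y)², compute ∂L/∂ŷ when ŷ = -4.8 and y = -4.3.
∂L/∂ŷ = -1.0

∂L/∂ŷ = 2(ŷ - y) = 2(-4.8 - -4.3) = 2(-0.5) = -1.0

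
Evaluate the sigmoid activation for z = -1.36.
0.2042

sigmoid(-1.36) = 1/(1 + e^(1.36)) = 1/(1 + 3.896) = 0.2042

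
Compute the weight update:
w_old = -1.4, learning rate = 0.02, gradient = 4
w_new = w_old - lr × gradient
w_new = -1.48

w_new = w - η·∂L/∂w = -1.4 - 0.02×(4) = -1.4 - (0.08) = -1.48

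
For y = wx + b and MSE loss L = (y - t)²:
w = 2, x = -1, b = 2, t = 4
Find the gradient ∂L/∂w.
∂L/∂w = 8

y = wx + b = (2)(-1) + 2 = 0
∂L/∂y = 2(y - t) = 2(0 - 4) = -8
∂y/∂w = x = -1
∂L/∂w = ∂L/∂y · ∂y/∂w = -8 × -1 = 8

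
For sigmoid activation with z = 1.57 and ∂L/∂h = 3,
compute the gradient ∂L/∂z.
∂L/∂z = 0.4277

σ(1.57) = 0.8278
σ'(1.57) = σ(1.57)(1 - σ(1.57)) = 0.8278 × 0.1722 = 0.1426
∂L/∂z = ∂L/∂h · σ'(z) = 3 × 0.1426 = 0.4277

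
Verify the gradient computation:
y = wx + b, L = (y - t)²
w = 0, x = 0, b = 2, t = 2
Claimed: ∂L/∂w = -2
Incorrect

y = (0)(0) + 2 = 2
∂L/∂y = 2(y - t) = 2(2 - 2) = 0
∂y/∂w = x = 0
∂L/∂w = 0 × 0 = 0

Claimed value: -2
Incorrect: The correct gradient is 0.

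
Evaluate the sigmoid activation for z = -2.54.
0.0731

sigmoid(-2.54) = 1/(1 + e^(2.54)) = 1/(1 + 12.68) = 0.0731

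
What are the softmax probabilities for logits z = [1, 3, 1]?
p = [0.1065, 0.787, 0.1065]

exp(z) = [2.718, 20.09, 2.718]
Sum = 25.52
p = [0.1065, 0.787, 0.1065]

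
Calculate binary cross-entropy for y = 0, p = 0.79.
L = 1.561

L = -0·log(0.79) - 1·log(0.21) = -log(0.21) = 1.561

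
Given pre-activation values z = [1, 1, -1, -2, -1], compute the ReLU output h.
h = [1, 1, 0, 0, 0]

ReLU applied element-wise: max(0,1)=1, max(0,1)=1, max(0,-1)=0, max(0,-2)=0, max(0,-1)=0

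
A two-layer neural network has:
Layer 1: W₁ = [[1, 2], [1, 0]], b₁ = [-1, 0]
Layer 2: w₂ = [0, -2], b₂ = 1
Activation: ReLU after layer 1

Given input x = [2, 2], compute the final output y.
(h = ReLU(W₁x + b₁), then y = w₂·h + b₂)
y = -3

Layer 1 pre-activation: z₁ = [5, 2]
After ReLU: h = [5, 2]
Layer 2 output: y = 0×5 + -2×2 + 1 = -3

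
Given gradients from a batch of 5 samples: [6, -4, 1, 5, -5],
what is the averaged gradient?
Average gradient = 0.6

Average = (1/5)(6 + -4 + 1 + 5 + -5) = 3/5 = 0.6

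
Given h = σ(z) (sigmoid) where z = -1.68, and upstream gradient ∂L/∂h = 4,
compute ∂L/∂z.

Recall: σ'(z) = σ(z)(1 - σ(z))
∂L/∂z = 0.5297

σ(-1.68) = 0.1571
σ'(-1.68) = σ(-1.68)(1 - σ(-1.68)) = 0.1571 × 0.8429 = 0.1324
∂L/∂z = ∂L/∂h · σ'(z) = 4 × 0.1324 = 0.5297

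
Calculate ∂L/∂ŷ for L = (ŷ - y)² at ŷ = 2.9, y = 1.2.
∂L/∂ŷ = 3.4

∂L/∂ŷ = 2(ŷ - y) = 2(2.9 - 1.2) = 2(1.7) = 3.4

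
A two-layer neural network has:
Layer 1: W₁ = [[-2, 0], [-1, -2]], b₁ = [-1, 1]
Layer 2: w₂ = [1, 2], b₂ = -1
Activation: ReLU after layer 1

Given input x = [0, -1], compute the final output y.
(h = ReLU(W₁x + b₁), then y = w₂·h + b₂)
y = 5

Layer 1 pre-activation: z₁ = [-1, 3]
After ReLU: h = [0, 3]
Layer 2 output: y = 1×0 + 2×3 + -1 = 5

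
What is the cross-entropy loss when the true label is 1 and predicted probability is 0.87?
L = 0.1393

L = -1·log(0.87) - 0·log(0.13) = -log(0.87) = 0.1393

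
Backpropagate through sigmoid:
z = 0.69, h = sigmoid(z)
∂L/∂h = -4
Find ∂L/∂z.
∂L/∂z = -0.8898

σ(0.69) = 0.666
σ'(0.69) = σ(0.69)(1 - σ(0.69)) = 0.666 × 0.334 = 0.2225
∂L/∂z = ∂L/∂h · σ'(z) = -4 × 0.2225 = -0.8898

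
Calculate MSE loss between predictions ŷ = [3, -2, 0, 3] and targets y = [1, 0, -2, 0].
MSE = 5.25

MSE = (1/4)((3-1)² + (-2-0)² + (0--2)² + (3-0)²) = (1/4)(4 + 4 + 4 + 9) = 5.25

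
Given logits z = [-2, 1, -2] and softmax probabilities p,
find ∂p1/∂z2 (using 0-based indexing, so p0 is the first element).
∂p1/∂z2 = -0.04118

p = softmax(z) = [0.04528, 0.9094, 0.04528]
p1 = 0.9094, p2 = 0.04528

∂p1/∂z2 = -p1 × p2 = -0.9094 × 0.04528 = -0.04118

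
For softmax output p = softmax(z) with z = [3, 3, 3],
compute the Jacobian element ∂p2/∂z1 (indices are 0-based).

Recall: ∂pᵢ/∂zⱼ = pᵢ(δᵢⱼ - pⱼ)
∂p2/∂z1 = -0.1111

p = softmax(z) = [0.3333, 0.3333, 0.3333]
p2 = 0.3333, p1 = 0.3333

∂p2/∂z1 = -p2 × p1 = -0.3333 × 0.3333 = -0.1111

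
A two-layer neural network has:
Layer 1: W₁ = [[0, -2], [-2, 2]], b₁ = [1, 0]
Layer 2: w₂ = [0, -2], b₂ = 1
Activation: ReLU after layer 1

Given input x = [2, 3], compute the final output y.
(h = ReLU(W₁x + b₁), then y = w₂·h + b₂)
y = -3

Layer 1 pre-activation: z₁ = [-5, 2]
After ReLU: h = [0, 2]
Layer 2 output: y = 0×0 + -2×2 + 1 = -3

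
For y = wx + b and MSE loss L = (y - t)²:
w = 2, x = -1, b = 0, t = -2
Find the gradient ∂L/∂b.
∂L/∂b = 0

y = wx + b = (2)(-1) + 0 = -2
∂L/∂y = 2(y - t) = 2(-2 - -2) = 0
∂y/∂b = 1
∂L/∂b = ∂L/∂y · ∂y/∂b = 0 × 1 = 0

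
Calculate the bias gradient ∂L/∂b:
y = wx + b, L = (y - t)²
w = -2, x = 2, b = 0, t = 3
∂L/∂b = -14

y = wx + b = (-2)(2) + 0 = -4
∂L/∂y = 2(y - t) = 2(-4 - 3) = -14
∂y/∂b = 1
∂L/∂b = ∂L/∂y · ∂y/∂b = -14 × 1 = -14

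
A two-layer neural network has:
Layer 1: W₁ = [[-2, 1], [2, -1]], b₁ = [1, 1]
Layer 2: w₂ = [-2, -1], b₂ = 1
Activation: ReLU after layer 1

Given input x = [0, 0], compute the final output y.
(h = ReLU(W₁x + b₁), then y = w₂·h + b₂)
y = -2

Layer 1 pre-activation: z₁ = [1, 1]
After ReLU: h = [1, 1]
Layer 2 output: y = -2×1 + -1×1 + 1 = -2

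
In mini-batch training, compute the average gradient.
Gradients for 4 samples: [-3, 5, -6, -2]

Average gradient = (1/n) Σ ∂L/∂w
Average gradient = -1.5

Average = (1/4)(-3 + 5 + -6 + -2) = -6/4 = -1.5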